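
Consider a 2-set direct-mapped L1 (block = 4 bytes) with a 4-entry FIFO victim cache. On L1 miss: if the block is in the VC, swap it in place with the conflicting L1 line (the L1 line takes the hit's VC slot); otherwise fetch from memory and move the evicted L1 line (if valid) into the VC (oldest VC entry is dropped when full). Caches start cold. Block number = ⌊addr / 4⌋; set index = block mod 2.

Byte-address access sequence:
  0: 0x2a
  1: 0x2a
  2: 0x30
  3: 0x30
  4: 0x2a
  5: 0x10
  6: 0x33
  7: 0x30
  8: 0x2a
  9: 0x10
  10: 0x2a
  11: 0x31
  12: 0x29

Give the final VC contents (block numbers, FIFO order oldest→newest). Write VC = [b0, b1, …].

  [0] addr=0x2a blk=10 s=0: MISS | VC []
  [1] addr=0x2a blk=10 s=0: L1-HIT | VC []
  [2] addr=0x30 blk=12 s=0: MISS | VC [10]
  [3] addr=0x30 blk=12 s=0: L1-HIT | VC [10]
  [4] addr=0x2a blk=10 s=0: VC-HIT | VC [12]
  [5] addr=0x10 blk=4 s=0: MISS | VC [12, 10]
  [6] addr=0x33 blk=12 s=0: VC-HIT | VC [4, 10]
  [7] addr=0x30 blk=12 s=0: L1-HIT | VC [4, 10]
  [8] addr=0x2a blk=10 s=0: VC-HIT | VC [4, 12]
  [9] addr=0x10 blk=4 s=0: VC-HIT | VC [10, 12]
  [10] addr=0x2a blk=10 s=0: VC-HIT | VC [4, 12]
  [11] addr=0x31 blk=12 s=0: VC-HIT | VC [4, 10]
  [12] addr=0x29 blk=10 s=0: VC-HIT | VC [4, 12]

VC = [4, 12]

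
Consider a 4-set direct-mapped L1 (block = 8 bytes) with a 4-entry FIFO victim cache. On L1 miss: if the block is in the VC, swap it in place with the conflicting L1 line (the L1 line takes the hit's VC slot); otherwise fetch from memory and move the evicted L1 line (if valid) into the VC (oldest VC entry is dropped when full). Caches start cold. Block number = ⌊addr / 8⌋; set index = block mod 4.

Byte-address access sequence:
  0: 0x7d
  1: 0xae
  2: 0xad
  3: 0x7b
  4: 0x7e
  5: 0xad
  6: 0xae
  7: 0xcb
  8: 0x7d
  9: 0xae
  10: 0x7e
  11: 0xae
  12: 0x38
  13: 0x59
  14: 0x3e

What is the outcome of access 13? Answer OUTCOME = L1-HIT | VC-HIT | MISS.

0: 0x7d (blk 15, set 3) → MISS  vc=[]
1: 0xae (blk 21, set 1) → MISS  vc=[]
2: 0xad (blk 21, set 1) → L1-HIT  vc=[]
3: 0x7b (blk 15, set 3) → L1-HIT  vc=[]
4: 0x7e (blk 15, set 3) → L1-HIT  vc=[]
5: 0xad (blk 21, set 1) → L1-HIT  vc=[]
6: 0xae (blk 21, set 1) → L1-HIT  vc=[]
7: 0xcb (blk 25, set 1) → MISS  vc=[21]
8: 0x7d (blk 15, set 3) → L1-HIT  vc=[21]
9: 0xae (blk 21, set 1) → VC-HIT  vc=[25]
10: 0x7e (blk 15, set 3) → L1-HIT  vc=[25]
11: 0xae (blk 21, set 1) → L1-HIT  vc=[25]
12: 0x38 (blk 7, set 3) → MISS  vc=[25, 15]
13: 0x59 (blk 11, set 3) → MISS  vc=[25, 15, 7]
14: 0x3e (blk 7, set 3) → VC-HIT  vc=[25, 15, 11]

OUTCOME = MISS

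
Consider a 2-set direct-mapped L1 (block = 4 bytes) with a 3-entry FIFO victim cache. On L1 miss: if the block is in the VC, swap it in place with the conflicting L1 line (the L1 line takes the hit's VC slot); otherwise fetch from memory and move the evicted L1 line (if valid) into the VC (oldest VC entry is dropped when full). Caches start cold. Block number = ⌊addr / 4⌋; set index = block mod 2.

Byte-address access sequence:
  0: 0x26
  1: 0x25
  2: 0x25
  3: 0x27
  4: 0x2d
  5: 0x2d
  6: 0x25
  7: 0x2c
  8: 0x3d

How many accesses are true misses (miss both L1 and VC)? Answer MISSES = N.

MISSES = 3

#0 0x26→b9/s1 MISS; vc=[]
#1 0x25→b9/s1 L1-HIT; vc=[]
#2 0x25→b9/s1 L1-HIT; vc=[]
#3 0x27→b9/s1 L1-HIT; vc=[]
#4 0x2d→b11/s1 MISS; vc=[9]
#5 0x2d→b11/s1 L1-HIT; vc=[9]
#6 0x25→b9/s1 VC-HIT; vc=[11]
#7 0x2c→b11/s1 VC-HIT; vc=[9]
#8 0x3d→b15/s1 MISS; vc=[9,11]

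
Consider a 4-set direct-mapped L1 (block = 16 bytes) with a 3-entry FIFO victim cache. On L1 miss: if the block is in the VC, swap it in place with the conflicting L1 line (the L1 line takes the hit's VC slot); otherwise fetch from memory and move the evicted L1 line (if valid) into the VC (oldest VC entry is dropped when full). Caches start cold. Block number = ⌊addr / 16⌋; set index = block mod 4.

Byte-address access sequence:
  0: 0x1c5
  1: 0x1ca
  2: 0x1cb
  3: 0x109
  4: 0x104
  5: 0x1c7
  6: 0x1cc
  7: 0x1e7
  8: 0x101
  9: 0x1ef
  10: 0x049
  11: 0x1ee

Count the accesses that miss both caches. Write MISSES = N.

MISSES = 4

#0 0x1c5→b28/s0 MISS; vc=[]
#1 0x1ca→b28/s0 L1-HIT; vc=[]
#2 0x1cb→b28/s0 L1-HIT; vc=[]
#3 0x109→b16/s0 MISS; vc=[28]
#4 0x104→b16/s0 L1-HIT; vc=[28]
#5 0x1c7→b28/s0 VC-HIT; vc=[16]
#6 0x1cc→b28/s0 L1-HIT; vc=[16]
#7 0x1e7→b30/s2 MISS; vc=[16]
#8 0x101→b16/s0 VC-HIT; vc=[28]
#9 0x1ef→b30/s2 L1-HIT; vc=[28]
#10 0x49→b4/s0 MISS; vc=[28,16]
#11 0x1ee→b30/s2 L1-HIT; vc=[28,16]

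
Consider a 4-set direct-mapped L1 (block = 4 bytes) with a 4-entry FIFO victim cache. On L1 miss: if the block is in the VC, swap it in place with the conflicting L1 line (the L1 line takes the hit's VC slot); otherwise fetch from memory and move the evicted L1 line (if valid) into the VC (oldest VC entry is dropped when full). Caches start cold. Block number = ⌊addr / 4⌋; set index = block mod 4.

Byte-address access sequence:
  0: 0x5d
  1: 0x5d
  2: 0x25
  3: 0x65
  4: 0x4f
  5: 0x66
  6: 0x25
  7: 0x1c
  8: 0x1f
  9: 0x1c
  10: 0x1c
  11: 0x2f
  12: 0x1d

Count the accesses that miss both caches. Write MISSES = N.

#0 0x5d→b23/s3 MISS; vc=[]
#1 0x5d→b23/s3 L1-HIT; vc=[]
#2 0x25→b9/s1 MISS; vc=[]
#3 0x65→b25/s1 MISS; vc=[9]
#4 0x4f→b19/s3 MISS; vc=[9,23]
#5 0x66→b25/s1 L1-HIT; vc=[9,23]
#6 0x25→b9/s1 VC-HIT; vc=[25,23]
#7 0x1c→b7/s3 MISS; vc=[25,23,19]
#8 0x1f→b7/s3 L1-HIT; vc=[25,23,19]
#9 0x1c→b7/s3 L1-HIT; vc=[25,23,19]
#10 0x1c→b7/s3 L1-HIT; vc=[25,23,19]
#11 0x2f→b11/s3 MISS; vc=[25,23,19,7]
#12 0x1d→b7/s3 VC-HIT; vc=[25,23,19,11]

MISSES = 6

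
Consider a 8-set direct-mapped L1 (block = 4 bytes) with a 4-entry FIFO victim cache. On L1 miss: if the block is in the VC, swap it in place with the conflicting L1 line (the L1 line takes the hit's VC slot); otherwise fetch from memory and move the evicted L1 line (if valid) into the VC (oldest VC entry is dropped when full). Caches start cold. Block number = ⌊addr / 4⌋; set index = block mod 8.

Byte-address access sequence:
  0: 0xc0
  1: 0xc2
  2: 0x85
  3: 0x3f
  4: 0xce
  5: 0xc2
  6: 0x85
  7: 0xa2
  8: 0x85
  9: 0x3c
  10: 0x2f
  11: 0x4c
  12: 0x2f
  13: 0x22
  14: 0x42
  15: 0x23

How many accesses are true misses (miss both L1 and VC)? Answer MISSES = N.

#0 0xc0→b48/s0 MISS; vc=[]
#1 0xc2→b48/s0 L1-HIT; vc=[]
#2 0x85→b33/s1 MISS; vc=[]
#3 0x3f→b15/s7 MISS; vc=[]
#4 0xce→b51/s3 MISS; vc=[]
#5 0xc2→b48/s0 L1-HIT; vc=[]
#6 0x85→b33/s1 L1-HIT; vc=[]
#7 0xa2→b40/s0 MISS; vc=[48]
#8 0x85→b33/s1 L1-HIT; vc=[48]
#9 0x3c→b15/s7 L1-HIT; vc=[48]
#10 0x2f→b11/s3 MISS; vc=[48,51]
#11 0x4c→b19/s3 MISS; vc=[48,51,11]
#12 0x2f→b11/s3 VC-HIT; vc=[48,51,19]
#13 0x22→b8/s0 MISS; vc=[48,51,19,40]
#14 0x42→b16/s0 MISS; vc=[51,19,40,8]
#15 0x23→b8/s0 VC-HIT; vc=[51,19,40,16]

MISSES = 9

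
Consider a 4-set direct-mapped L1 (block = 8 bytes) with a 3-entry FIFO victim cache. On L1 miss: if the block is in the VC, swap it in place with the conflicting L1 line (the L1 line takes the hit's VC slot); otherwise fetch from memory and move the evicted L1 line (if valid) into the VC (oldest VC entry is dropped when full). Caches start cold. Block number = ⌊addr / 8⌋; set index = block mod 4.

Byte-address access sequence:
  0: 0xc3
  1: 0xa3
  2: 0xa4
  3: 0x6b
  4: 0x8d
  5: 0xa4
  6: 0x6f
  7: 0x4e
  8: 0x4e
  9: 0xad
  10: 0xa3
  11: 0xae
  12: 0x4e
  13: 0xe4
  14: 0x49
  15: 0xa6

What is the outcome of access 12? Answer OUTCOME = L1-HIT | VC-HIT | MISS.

OUTCOME = VC-HIT

#0 0xc3→b24/s0 MISS; vc=[]
#1 0xa3→b20/s0 MISS; vc=[24]
#2 0xa4→b20/s0 L1-HIT; vc=[24]
#3 0x6b→b13/s1 MISS; vc=[24]
#4 0x8d→b17/s1 MISS; vc=[24,13]
#5 0xa4→b20/s0 L1-HIT; vc=[24,13]
#6 0x6f→b13/s1 VC-HIT; vc=[24,17]
#7 0x4e→b9/s1 MISS; vc=[24,17,13]
#8 0x4e→b9/s1 L1-HIT; vc=[24,17,13]
#9 0xad→b21/s1 MISS; vc=[17,13,9]
#10 0xa3→b20/s0 L1-HIT; vc=[17,13,9]
#11 0xae→b21/s1 L1-HIT; vc=[17,13,9]
#12 0x4e→b9/s1 VC-HIT; vc=[17,13,21]
#13 0xe4→b28/s0 MISS; vc=[13,21,20]
#14 0x49→b9/s1 L1-HIT; vc=[13,21,20]
#15 0xa6→b20/s0 VC-HIT; vc=[13,21,28]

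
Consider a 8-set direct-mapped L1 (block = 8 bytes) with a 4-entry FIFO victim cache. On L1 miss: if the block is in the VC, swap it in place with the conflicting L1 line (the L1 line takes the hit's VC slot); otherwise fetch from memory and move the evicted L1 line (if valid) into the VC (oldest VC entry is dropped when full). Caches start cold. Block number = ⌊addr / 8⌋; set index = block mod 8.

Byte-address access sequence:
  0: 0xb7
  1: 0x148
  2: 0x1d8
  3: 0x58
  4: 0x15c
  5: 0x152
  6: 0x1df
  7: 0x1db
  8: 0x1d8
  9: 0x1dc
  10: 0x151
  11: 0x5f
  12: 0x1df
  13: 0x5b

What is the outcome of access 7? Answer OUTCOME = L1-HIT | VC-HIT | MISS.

  [0] addr=0xb7 blk=22 s=6: MISS | VC []
  [1] addr=0x148 blk=41 s=1: MISS | VC []
  [2] addr=0x1d8 blk=59 s=3: MISS | VC []
  [3] addr=0x58 blk=11 s=3: MISS | VC [59]
  [4] addr=0x15c blk=43 s=3: MISS | VC [59, 11]
  [5] addr=0x152 blk=42 s=2: MISS | VC [59, 11]
  [6] addr=0x1df blk=59 s=3: VC-HIT | VC [43, 11]
  [7] addr=0x1db blk=59 s=3: L1-HIT | VC [43, 11]
  [8] addr=0x1d8 blk=59 s=3: L1-HIT | VC [43, 11]
  [9] addr=0x1dc blk=59 s=3: L1-HIT | VC [43, 11]
  [10] addr=0x151 blk=42 s=2: L1-HIT | VC [43, 11]
  [11] addr=0x5f blk=11 s=3: VC-HIT | VC [43, 59]
  [12] addr=0x1df blk=59 s=3: VC-HIT | VC [43, 11]
  [13] addr=0x5b blk=11 s=3: VC-HIT | VC [43, 59]

OUTCOME = L1-HIT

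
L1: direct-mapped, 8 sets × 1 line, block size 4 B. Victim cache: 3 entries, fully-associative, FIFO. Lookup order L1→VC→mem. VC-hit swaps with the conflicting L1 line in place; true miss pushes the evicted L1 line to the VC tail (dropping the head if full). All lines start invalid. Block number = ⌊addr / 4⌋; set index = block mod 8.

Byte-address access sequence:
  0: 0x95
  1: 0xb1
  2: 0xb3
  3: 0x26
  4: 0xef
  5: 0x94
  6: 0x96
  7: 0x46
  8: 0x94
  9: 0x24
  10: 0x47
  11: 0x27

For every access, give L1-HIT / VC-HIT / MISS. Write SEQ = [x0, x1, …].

SEQ = [MISS, MISS, L1-HIT, MISS, MISS, L1-HIT, L1-HIT, MISS, L1-HIT, VC-HIT, VC-HIT, VC-HIT]

0: 0x95 (blk 37, set 5) → MISS  vc=[]
1: 0xb1 (blk 44, set 4) → MISS  vc=[]
2: 0xb3 (blk 44, set 4) → L1-HIT  vc=[]
3: 0x26 (blk 9, set 1) → MISS  vc=[]
4: 0xef (blk 59, set 3) → MISS  vc=[]
5: 0x94 (blk 37, set 5) → L1-HIT  vc=[]
6: 0x96 (blk 37, set 5) → L1-HIT  vc=[]
7: 0x46 (blk 17, set 1) → MISS  vc=[9]
8: 0x94 (blk 37, set 5) → L1-HIT  vc=[9]
9: 0x24 (blk 9, set 1) → VC-HIT  vc=[17]
10: 0x47 (blk 17, set 1) → VC-HIT  vc=[9]
11: 0x27 (blk 9, set 1) → VC-HIT  vc=[17]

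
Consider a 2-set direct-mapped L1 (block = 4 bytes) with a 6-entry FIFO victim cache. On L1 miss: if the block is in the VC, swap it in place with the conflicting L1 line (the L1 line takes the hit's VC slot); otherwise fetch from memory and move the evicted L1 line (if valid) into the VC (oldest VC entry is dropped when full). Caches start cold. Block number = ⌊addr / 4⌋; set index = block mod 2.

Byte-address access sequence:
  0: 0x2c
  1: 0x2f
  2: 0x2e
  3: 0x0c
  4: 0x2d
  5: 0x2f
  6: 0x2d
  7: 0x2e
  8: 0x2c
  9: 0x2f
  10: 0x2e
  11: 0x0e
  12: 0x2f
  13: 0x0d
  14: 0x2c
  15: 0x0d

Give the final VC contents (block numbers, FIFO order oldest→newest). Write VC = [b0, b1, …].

VC = [11]

  [0] addr=0x2c blk=11 s=1: MISS | VC []
  [1] addr=0x2f blk=11 s=1: L1-HIT | VC []
  [2] addr=0x2e blk=11 s=1: L1-HIT | VC []
  [3] addr=0xc blk=3 s=1: MISS | VC [11]
  [4] addr=0x2d blk=11 s=1: VC-HIT | VC [3]
  [5] addr=0x2f blk=11 s=1: L1-HIT | VC [3]
  [6] addr=0x2d blk=11 s=1: L1-HIT | VC [3]
  [7] addr=0x2e blk=11 s=1: L1-HIT | VC [3]
  [8] addr=0x2c blk=11 s=1: L1-HIT | VC [3]
  [9] addr=0x2f blk=11 s=1: L1-HIT | VC [3]
  [10] addr=0x2e blk=11 s=1: L1-HIT | VC [3]
  [11] addr=0xe blk=3 s=1: VC-HIT | VC [11]
  [12] addr=0x2f blk=11 s=1: VC-HIT | VC [3]
  [13] addr=0xd blk=3 s=1: VC-HIT | VC [11]
  [14] addr=0x2c blk=11 s=1: VC-HIT | VC [3]
  [15] addr=0xd blk=3 s=1: VC-HIT | VC [11]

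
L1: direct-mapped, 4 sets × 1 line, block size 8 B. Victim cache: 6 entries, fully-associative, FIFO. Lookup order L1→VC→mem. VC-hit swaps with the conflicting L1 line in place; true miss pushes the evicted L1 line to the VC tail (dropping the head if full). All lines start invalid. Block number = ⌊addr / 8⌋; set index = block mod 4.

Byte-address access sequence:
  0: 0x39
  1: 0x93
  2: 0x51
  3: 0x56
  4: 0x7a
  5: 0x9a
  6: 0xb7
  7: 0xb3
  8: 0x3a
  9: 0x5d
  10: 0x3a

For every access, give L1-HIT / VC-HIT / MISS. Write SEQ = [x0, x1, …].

SEQ = [MISS, MISS, MISS, L1-HIT, MISS, MISS, MISS, L1-HIT, VC-HIT, MISS, VC-HIT]

  [0] addr=0x39 blk=7 s=3: MISS | VC []
  [1] addr=0x93 blk=18 s=2: MISS | VC []
  [2] addr=0x51 blk=10 s=2: MISS | VC [18]
  [3] addr=0x56 blk=10 s=2: L1-HIT | VC [18]
  [4] addr=0x7a blk=15 s=3: MISS | VC [18, 7]
  [5] addr=0x9a blk=19 s=3: MISS | VC [18, 7, 15]
  [6] addr=0xb7 blk=22 s=2: MISS | VC [18, 7, 15, 10]
  [7] addr=0xb3 blk=22 s=2: L1-HIT | VC [18, 7, 15, 10]
  [8] addr=0x3a blk=7 s=3: VC-HIT | VC [18, 19, 15, 10]
  [9] addr=0x5d blk=11 s=3: MISS | VC [18, 19, 15, 10, 7]
  [10] addr=0x3a blk=7 s=3: VC-HIT | VC [18, 19, 15, 10, 11]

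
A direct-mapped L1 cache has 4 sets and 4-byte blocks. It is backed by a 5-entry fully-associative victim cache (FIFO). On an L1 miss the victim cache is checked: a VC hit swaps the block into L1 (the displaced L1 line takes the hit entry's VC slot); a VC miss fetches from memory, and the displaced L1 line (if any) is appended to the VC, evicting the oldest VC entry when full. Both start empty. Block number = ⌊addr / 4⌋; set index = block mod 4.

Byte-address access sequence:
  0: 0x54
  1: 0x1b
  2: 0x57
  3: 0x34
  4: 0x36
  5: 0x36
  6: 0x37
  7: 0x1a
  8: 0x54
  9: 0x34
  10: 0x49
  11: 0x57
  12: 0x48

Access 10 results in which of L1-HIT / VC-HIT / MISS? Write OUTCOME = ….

OUTCOME = MISS

0: 0x54 (blk 21, set 1) → MISS  vc=[]
1: 0x1b (blk 6, set 2) → MISS  vc=[]
2: 0x57 (blk 21, set 1) → L1-HIT  vc=[]
3: 0x34 (blk 13, set 1) → MISS  vc=[21]
4: 0x36 (blk 13, set 1) → L1-HIT  vc=[21]
5: 0x36 (blk 13, set 1) → L1-HIT  vc=[21]
6: 0x37 (blk 13, set 1) → L1-HIT  vc=[21]
7: 0x1a (blk 6, set 2) → L1-HIT  vc=[21]
8: 0x54 (blk 21, set 1) → VC-HIT  vc=[13]
9: 0x34 (blk 13, set 1) → VC-HIT  vc=[21]
10: 0x49 (blk 18, set 2) → MISS  vc=[21, 6]
11: 0x57 (blk 21, set 1) → VC-HIT  vc=[13, 6]
12: 0x48 (blk 18, set 2) → L1-HIT  vc=[13, 6]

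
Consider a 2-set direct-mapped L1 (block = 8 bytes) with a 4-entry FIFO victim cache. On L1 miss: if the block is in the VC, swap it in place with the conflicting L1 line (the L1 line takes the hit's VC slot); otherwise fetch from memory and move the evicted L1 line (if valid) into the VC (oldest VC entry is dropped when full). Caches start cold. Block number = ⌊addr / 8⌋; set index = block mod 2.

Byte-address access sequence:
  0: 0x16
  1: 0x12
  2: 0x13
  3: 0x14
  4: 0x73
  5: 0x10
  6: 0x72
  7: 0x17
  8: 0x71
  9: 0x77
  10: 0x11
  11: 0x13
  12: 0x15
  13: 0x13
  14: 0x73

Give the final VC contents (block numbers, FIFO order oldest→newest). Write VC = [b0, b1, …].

0: 0x16 (blk 2, set 0) → MISS  vc=[]
1: 0x12 (blk 2, set 0) → L1-HIT  vc=[]
2: 0x13 (blk 2, set 0) → L1-HIT  vc=[]
3: 0x14 (blk 2, set 0) → L1-HIT  vc=[]
4: 0x73 (blk 14, set 0) → MISS  vc=[2]
5: 0x10 (blk 2, set 0) → VC-HIT  vc=[14]
6: 0x72 (blk 14, set 0) → VC-HIT  vc=[2]
7: 0x17 (blk 2, set 0) → VC-HIT  vc=[14]
8: 0x71 (blk 14, set 0) → VC-HIT  vc=[2]
9: 0x77 (blk 14, set 0) → L1-HIT  vc=[2]
10: 0x11 (blk 2, set 0) → VC-HIT  vc=[14]
11: 0x13 (blk 2, set 0) → L1-HIT  vc=[14]
12: 0x15 (blk 2, set 0) → L1-HIT  vc=[14]
13: 0x13 (blk 2, set 0) → L1-HIT  vc=[14]
14: 0x73 (blk 14, set 0) → VC-HIT  vc=[2]

VC = [2]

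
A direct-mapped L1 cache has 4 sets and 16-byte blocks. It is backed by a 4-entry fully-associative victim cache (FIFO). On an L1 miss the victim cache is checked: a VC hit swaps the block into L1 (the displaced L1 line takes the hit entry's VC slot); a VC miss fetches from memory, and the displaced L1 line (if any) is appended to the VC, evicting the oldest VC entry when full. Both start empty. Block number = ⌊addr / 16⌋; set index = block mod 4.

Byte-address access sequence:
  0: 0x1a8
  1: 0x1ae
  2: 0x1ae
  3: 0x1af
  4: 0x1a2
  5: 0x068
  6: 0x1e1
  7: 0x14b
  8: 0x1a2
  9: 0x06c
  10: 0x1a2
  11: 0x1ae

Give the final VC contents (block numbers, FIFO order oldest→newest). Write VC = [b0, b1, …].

VC = [30, 6]

#0 0x1a8→b26/s2 MISS; vc=[]
#1 0x1ae→b26/s2 L1-HIT; vc=[]
#2 0x1ae→b26/s2 L1-HIT; vc=[]
#3 0x1af→b26/s2 L1-HIT; vc=[]
#4 0x1a2→b26/s2 L1-HIT; vc=[]
#5 0x68→b6/s2 MISS; vc=[26]
#6 0x1e1→b30/s2 MISS; vc=[26,6]
#7 0x14b→b20/s0 MISS; vc=[26,6]
#8 0x1a2→b26/s2 VC-HIT; vc=[30,6]
#9 0x6c→b6/s2 VC-HIT; vc=[30,26]
#10 0x1a2→b26/s2 VC-HIT; vc=[30,6]
#11 0x1ae→b26/s2 L1-HIT; vc=[30,6]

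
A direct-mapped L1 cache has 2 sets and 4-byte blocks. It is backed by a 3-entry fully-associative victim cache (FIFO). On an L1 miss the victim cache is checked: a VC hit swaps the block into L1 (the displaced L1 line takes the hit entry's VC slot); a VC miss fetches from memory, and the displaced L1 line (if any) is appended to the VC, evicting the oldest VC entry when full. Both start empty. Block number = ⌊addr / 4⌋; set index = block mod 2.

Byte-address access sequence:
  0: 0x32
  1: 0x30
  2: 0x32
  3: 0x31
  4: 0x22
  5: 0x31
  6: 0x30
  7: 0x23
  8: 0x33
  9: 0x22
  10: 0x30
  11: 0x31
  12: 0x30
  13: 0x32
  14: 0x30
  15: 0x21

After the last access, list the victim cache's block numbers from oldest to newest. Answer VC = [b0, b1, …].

VC = [12]

#0 0x32→b12/s0 MISS; vc=[]
#1 0x30→b12/s0 L1-HIT; vc=[]
#2 0x32→b12/s0 L1-HIT; vc=[]
#3 0x31→b12/s0 L1-HIT; vc=[]
#4 0x22→b8/s0 MISS; vc=[12]
#5 0x31→b12/s0 VC-HIT; vc=[8]
#6 0x30→b12/s0 L1-HIT; vc=[8]
#7 0x23→b8/s0 VC-HIT; vc=[12]
#8 0x33→b12/s0 VC-HIT; vc=[8]
#9 0x22→b8/s0 VC-HIT; vc=[12]
#10 0x30→b12/s0 VC-HIT; vc=[8]
#11 0x31→b12/s0 L1-HIT; vc=[8]
#12 0x30→b12/s0 L1-HIT; vc=[8]
#13 0x32→b12/s0 L1-HIT; vc=[8]
#14 0x30→b12/s0 L1-HIT; vc=[8]
#15 0x21→b8/s0 VC-HIT; vc=[12]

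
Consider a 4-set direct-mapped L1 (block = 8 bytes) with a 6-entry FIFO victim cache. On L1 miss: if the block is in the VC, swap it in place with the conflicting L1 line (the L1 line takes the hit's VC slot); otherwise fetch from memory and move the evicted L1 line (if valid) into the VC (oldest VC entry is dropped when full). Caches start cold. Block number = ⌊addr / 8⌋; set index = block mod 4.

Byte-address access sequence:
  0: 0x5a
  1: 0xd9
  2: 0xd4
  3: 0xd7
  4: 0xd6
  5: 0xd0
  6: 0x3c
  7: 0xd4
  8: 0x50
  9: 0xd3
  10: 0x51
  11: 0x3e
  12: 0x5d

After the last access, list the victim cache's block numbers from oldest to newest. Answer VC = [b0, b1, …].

#0 0x5a→b11/s3 MISS; vc=[]
#1 0xd9→b27/s3 MISS; vc=[11]
#2 0xd4→b26/s2 MISS; vc=[11]
#3 0xd7→b26/s2 L1-HIT; vc=[11]
#4 0xd6→b26/s2 L1-HIT; vc=[11]
#5 0xd0→b26/s2 L1-HIT; vc=[11]
#6 0x3c→b7/s3 MISS; vc=[11,27]
#7 0xd4→b26/s2 L1-HIT; vc=[11,27]
#8 0x50→b10/s2 MISS; vc=[11,27,26]
#9 0xd3→b26/s2 VC-HIT; vc=[11,27,10]
#10 0x51→b10/s2 VC-HIT; vc=[11,27,26]
#11 0x3e→b7/s3 L1-HIT; vc=[11,27,26]
#12 0x5d→b11/s3 VC-HIT; vc=[7,27,26]

VC = [7, 27, 26]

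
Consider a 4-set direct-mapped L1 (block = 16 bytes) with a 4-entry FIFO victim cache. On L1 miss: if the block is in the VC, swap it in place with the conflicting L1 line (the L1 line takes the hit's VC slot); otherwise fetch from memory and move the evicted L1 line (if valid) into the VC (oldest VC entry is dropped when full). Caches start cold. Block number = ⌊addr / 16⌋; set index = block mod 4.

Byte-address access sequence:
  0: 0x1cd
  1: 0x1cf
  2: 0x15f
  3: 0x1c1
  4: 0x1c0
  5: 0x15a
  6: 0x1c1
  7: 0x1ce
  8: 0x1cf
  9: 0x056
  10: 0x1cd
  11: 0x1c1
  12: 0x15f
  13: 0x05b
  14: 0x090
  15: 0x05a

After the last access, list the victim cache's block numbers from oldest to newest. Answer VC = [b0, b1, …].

VC = [21, 9]

#0 0x1cd→b28/s0 MISS; vc=[]
#1 0x1cf→b28/s0 L1-HIT; vc=[]
#2 0x15f→b21/s1 MISS; vc=[]
#3 0x1c1→b28/s0 L1-HIT; vc=[]
#4 0x1c0→b28/s0 L1-HIT; vc=[]
#5 0x15a→b21/s1 L1-HIT; vc=[]
#6 0x1c1→b28/s0 L1-HIT; vc=[]
#7 0x1ce→b28/s0 L1-HIT; vc=[]
#8 0x1cf→b28/s0 L1-HIT; vc=[]
#9 0x56→b5/s1 MISS; vc=[21]
#10 0x1cd→b28/s0 L1-HIT; vc=[21]
#11 0x1c1→b28/s0 L1-HIT; vc=[21]
#12 0x15f→b21/s1 VC-HIT; vc=[5]
#13 0x5b→b5/s1 VC-HIT; vc=[21]
#14 0x90→b9/s1 MISS; vc=[21,5]
#15 0x5a→b5/s1 VC-HIT; vc=[21,9]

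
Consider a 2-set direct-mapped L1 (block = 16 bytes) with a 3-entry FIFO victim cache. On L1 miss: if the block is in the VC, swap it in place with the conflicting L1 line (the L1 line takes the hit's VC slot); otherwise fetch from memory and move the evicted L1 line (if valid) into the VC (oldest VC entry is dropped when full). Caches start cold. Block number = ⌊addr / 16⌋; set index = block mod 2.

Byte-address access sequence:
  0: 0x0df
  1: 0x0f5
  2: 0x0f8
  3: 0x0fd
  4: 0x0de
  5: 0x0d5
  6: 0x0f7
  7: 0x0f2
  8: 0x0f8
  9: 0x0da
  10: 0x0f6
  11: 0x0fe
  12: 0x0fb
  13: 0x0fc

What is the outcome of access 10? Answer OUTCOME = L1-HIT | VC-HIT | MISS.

OUTCOME = VC-HIT

  [0] addr=0xdf blk=13 s=1: MISS | VC []
  [1] addr=0xf5 blk=15 s=1: MISS | VC [13]
  [2] addr=0xf8 blk=15 s=1: L1-HIT | VC [13]
  [3] addr=0xfd blk=15 s=1: L1-HIT | VC [13]
  [4] addr=0xde blk=13 s=1: VC-HIT | VC [15]
  [5] addr=0xd5 blk=13 s=1: L1-HIT | VC [15]
  [6] addr=0xf7 blk=15 s=1: VC-HIT | VC [13]
  [7] addr=0xf2 blk=15 s=1: L1-HIT | VC [13]
  [8] addr=0xf8 blk=15 s=1: L1-HIT | VC [13]
  [9] addr=0xda blk=13 s=1: VC-HIT | VC [15]
  [10] addr=0xf6 blk=15 s=1: VC-HIT | VC [13]
  [11] addr=0xfe blk=15 s=1: L1-HIT | VC [13]
  [12] addr=0xfb blk=15 s=1: L1-HIT | VC [13]
  [13] addr=0xfc blk=15 s=1: L1-HIT | VC [13]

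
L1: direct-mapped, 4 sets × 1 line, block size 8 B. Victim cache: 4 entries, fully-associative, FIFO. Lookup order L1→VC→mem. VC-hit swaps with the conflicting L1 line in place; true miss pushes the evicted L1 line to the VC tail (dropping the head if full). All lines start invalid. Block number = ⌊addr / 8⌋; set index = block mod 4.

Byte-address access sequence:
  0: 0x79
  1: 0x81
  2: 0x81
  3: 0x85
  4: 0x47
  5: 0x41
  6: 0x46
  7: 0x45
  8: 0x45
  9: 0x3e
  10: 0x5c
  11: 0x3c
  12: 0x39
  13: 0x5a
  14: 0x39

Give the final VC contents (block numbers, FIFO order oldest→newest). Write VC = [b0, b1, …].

  [0] addr=0x79 blk=15 s=3: MISS | VC []
  [1] addr=0x81 blk=16 s=0: MISS | VC []
  [2] addr=0x81 blk=16 s=0: L1-HIT | VC []
  [3] addr=0x85 blk=16 s=0: L1-HIT | VC []
  [4] addr=0x47 blk=8 s=0: MISS | VC [16]
  [5] addr=0x41 blk=8 s=0: L1-HIT | VC [16]
  [6] addr=0x46 blk=8 s=0: L1-HIT | VC [16]
  [7] addr=0x45 blk=8 s=0: L1-HIT | VC [16]
  [8] addr=0x45 blk=8 s=0: L1-HIT | VC [16]
  [9] addr=0x3e blk=7 s=3: MISS | VC [16, 15]
  [10] addr=0x5c blk=11 s=3: MISS | VC [16, 15, 7]
  [11] addr=0x3c blk=7 s=3: VC-HIT | VC [16, 15, 11]
  [12] addr=0x39 blk=7 s=3: L1-HIT | VC [16, 15, 11]
  [13] addr=0x5a blk=11 s=3: VC-HIT | VC [16, 15, 7]
  [14] addr=0x39 blk=7 s=3: VC-HIT | VC [16, 15, 11]

VC = [16, 15, 11]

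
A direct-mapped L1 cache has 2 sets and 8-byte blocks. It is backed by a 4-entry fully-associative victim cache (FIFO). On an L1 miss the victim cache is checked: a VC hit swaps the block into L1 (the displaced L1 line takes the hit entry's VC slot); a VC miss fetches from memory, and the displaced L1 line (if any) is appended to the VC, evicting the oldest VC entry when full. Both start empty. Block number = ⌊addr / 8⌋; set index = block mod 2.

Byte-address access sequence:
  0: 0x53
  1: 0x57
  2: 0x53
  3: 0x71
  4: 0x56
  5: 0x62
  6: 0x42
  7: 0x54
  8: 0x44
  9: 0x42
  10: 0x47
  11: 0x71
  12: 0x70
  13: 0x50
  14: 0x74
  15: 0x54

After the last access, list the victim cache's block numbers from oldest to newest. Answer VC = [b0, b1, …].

VC = [8, 14, 12]

#0 0x53→b10/s0 MISS; vc=[]
#1 0x57→b10/s0 L1-HIT; vc=[]
#2 0x53→b10/s0 L1-HIT; vc=[]
#3 0x71→b14/s0 MISS; vc=[10]
#4 0x56→b10/s0 VC-HIT; vc=[14]
#5 0x62→b12/s0 MISS; vc=[14,10]
#6 0x42→b8/s0 MISS; vc=[14,10,12]
#7 0x54→b10/s0 VC-HIT; vc=[14,8,12]
#8 0x44→b8/s0 VC-HIT; vc=[14,10,12]
#9 0x42→b8/s0 L1-HIT; vc=[14,10,12]
#10 0x47→b8/s0 L1-HIT; vc=[14,10,12]
#11 0x71→b14/s0 VC-HIT; vc=[8,10,12]
#12 0x70→b14/s0 L1-HIT; vc=[8,10,12]
#13 0x50→b10/s0 VC-HIT; vc=[8,14,12]
#14 0x74→b14/s0 VC-HIT; vc=[8,10,12]
#15 0x54→b10/s0 VC-HIT; vc=[8,14,12]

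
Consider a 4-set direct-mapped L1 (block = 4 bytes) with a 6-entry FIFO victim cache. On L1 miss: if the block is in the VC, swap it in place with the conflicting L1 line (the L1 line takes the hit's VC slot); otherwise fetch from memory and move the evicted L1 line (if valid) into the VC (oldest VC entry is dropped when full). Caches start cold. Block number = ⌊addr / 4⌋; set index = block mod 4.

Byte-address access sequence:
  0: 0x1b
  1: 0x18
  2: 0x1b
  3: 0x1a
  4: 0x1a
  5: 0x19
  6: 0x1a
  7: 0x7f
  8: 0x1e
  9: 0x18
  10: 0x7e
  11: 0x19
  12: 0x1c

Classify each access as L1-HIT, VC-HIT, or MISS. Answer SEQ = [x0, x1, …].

  [0] addr=0x1b blk=6 s=2: MISS | VC []
  [1] addr=0x18 blk=6 s=2: L1-HIT | VC []
  [2] addr=0x1b blk=6 s=2: L1-HIT | VC []
  [3] addr=0x1a blk=6 s=2: L1-HIT | VC []
  [4] addr=0x1a blk=6 s=2: L1-HIT | VC []
  [5] addr=0x19 blk=6 s=2: L1-HIT | VC []
  [6] addr=0x1a blk=6 s=2: L1-HIT | VC []
  [7] addr=0x7f blk=31 s=3: MISS | VC []
  [8] addr=0x1e blk=7 s=3: MISS | VC [31]
  [9] addr=0x18 blk=6 s=2: L1-HIT | VC [31]
  [10] addr=0x7e blk=31 s=3: VC-HIT | VC [7]
  [11] addr=0x19 blk=6 s=2: L1-HIT | VC [7]
  [12] addr=0x1c blk=7 s=3: VC-HIT | VC [31]

SEQ = [MISS, L1-HIT, L1-HIT, L1-HIT, L1-HIT, L1-HIT, L1-HIT, MISS, MISS, L1-HIT, VC-HIT, L1-HIT, VC-HIT]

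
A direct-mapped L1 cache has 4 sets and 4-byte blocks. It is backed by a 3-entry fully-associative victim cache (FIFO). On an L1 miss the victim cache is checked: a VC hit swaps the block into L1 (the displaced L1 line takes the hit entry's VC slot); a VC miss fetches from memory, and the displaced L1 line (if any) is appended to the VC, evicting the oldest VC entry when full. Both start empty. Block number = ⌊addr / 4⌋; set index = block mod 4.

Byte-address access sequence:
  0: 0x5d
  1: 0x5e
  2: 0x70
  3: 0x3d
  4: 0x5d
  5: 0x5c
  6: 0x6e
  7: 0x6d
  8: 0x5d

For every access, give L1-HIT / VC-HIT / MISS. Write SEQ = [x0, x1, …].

  [0] addr=0x5d blk=23 s=3: MISS | VC []
  [1] addr=0x5e blk=23 s=3: L1-HIT | VC []
  [2] addr=0x70 blk=28 s=0: MISS | VC []
  [3] addr=0x3d blk=15 s=3: MISS | VC [23]
  [4] addr=0x5d blk=23 s=3: VC-HIT | VC [15]
  [5] addr=0x5c blk=23 s=3: L1-HIT | VC [15]
  [6] addr=0x6e blk=27 s=3: MISS | VC [15, 23]
  [7] addr=0x6d blk=27 s=3: L1-HIT | VC [15, 23]
  [8] addr=0x5d blk=23 s=3: VC-HIT | VC [15, 27]

SEQ = [MISS, L1-HIT, MISS, MISS, VC-HIT, L1-HIT, MISS, L1-HIT, VC-HIT]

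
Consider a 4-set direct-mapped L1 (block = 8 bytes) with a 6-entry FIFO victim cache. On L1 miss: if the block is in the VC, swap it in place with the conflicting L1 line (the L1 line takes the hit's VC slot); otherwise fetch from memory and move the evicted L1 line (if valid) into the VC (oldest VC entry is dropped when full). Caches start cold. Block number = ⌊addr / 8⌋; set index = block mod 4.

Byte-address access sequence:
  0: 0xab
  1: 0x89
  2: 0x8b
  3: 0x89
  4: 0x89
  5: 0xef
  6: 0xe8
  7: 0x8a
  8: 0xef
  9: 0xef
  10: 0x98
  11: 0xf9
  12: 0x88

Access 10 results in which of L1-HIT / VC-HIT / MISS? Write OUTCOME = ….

OUTCOME = MISS

  [0] addr=0xab blk=21 s=1: MISS | VC []
  [1] addr=0x89 blk=17 s=1: MISS | VC [21]
  [2] addr=0x8b blk=17 s=1: L1-HIT | VC [21]
  [3] addr=0x89 blk=17 s=1: L1-HIT | VC [21]
  [4] addr=0x89 blk=17 s=1: L1-HIT | VC [21]
  [5] addr=0xef blk=29 s=1: MISS | VC [21, 17]
  [6] addr=0xe8 blk=29 s=1: L1-HIT | VC [21, 17]
  [7] addr=0x8a blk=17 s=1: VC-HIT | VC [21, 29]
  [8] addr=0xef blk=29 s=1: VC-HIT | VC [21, 17]
  [9] addr=0xef blk=29 s=1: L1-HIT | VC [21, 17]
  [10] addr=0x98 blk=19 s=3: MISS | VC [21, 17]
  [11] addr=0xf9 blk=31 s=3: MISS | VC [21, 17, 19]
  [12] addr=0x88 blk=17 s=1: VC-HIT | VC [21, 29, 19]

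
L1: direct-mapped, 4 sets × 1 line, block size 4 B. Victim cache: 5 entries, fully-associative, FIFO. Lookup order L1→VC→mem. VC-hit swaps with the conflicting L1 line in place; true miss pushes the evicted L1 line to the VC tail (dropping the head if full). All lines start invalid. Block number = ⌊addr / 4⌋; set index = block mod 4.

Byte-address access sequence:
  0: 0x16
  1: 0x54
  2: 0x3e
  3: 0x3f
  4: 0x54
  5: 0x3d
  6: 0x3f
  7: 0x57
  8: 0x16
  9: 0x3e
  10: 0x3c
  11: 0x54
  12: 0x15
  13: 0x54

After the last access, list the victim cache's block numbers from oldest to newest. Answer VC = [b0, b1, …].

  [0] addr=0x16 blk=5 s=1: MISS | VC []
  [1] addr=0x54 blk=21 s=1: MISS | VC [5]
  [2] addr=0x3e blk=15 s=3: MISS | VC [5]
  [3] addr=0x3f blk=15 s=3: L1-HIT | VC [5]
  [4] addr=0x54 blk=21 s=1: L1-HIT | VC [5]
  [5] addr=0x3d blk=15 s=3: L1-HIT | VC [5]
  [6] addr=0x3f blk=15 s=3: L1-HIT | VC [5]
  [7] addr=0x57 blk=21 s=1: L1-HIT | VC [5]
  [8] addr=0x16 blk=5 s=1: VC-HIT | VC [21]
  [9] addr=0x3e blk=15 s=3: L1-HIT | VC [21]
  [10] addr=0x3c blk=15 s=3: L1-HIT | VC [21]
  [11] addr=0x54 blk=21 s=1: VC-HIT | VC [5]
  [12] addr=0x15 blk=5 s=1: VC-HIT | VC [21]
  [13] addr=0x54 blk=21 s=1: VC-HIT | VC [5]

VC = [5]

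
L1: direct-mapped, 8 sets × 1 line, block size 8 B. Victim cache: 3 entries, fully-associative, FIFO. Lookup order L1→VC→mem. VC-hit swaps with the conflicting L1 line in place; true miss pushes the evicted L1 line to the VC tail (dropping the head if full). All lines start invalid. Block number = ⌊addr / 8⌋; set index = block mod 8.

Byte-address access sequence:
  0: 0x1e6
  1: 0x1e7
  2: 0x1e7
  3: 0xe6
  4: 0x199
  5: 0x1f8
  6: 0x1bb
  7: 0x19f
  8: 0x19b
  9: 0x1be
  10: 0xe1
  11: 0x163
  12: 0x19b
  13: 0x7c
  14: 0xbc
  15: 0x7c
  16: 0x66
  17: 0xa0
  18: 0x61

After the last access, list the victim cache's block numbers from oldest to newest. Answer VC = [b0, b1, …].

VC = [23, 44, 20]

0: 0x1e6 (blk 60, set 4) → MISS  vc=[]
1: 0x1e7 (blk 60, set 4) → L1-HIT  vc=[]
2: 0x1e7 (blk 60, set 4) → L1-HIT  vc=[]
3: 0xe6 (blk 28, set 4) → MISS  vc=[60]
4: 0x199 (blk 51, set 3) → MISS  vc=[60]
5: 0x1f8 (blk 63, set 7) → MISS  vc=[60]
6: 0x1bb (blk 55, set 7) → MISS  vc=[60, 63]
7: 0x19f (blk 51, set 3) → L1-HIT  vc=[60, 63]
8: 0x19b (blk 51, set 3) → L1-HIT  vc=[60, 63]
9: 0x1be (blk 55, set 7) → L1-HIT  vc=[60, 63]
10: 0xe1 (blk 28, set 4) → L1-HIT  vc=[60, 63]
11: 0x163 (blk 44, set 4) → MISS  vc=[60, 63, 28]
12: 0x19b (blk 51, set 3) → L1-HIT  vc=[60, 63, 28]
13: 0x7c (blk 15, set 7) → MISS  vc=[63, 28, 55]
14: 0xbc (blk 23, set 7) → MISS  vc=[28, 55, 15]
15: 0x7c (blk 15, set 7) → VC-HIT  vc=[28, 55, 23]
16: 0x66 (blk 12, set 4) → MISS  vc=[55, 23, 44]
17: 0xa0 (blk 20, set 4) → MISS  vc=[23, 44, 12]
18: 0x61 (blk 12, set 4) → VC-HIT  vc=[23, 44, 20]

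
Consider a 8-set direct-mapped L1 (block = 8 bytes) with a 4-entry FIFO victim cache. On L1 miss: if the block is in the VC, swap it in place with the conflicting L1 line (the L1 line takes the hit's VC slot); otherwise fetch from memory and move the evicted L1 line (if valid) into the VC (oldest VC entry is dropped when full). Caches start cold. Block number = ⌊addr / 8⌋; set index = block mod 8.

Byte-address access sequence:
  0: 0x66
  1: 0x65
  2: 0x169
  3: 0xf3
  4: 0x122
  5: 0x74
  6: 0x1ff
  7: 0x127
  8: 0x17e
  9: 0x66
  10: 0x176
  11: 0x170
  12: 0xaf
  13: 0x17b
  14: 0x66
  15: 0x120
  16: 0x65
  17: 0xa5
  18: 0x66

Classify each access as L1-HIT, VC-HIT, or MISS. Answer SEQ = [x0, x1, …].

SEQ = [MISS, L1-HIT, MISS, MISS, MISS, MISS, MISS, L1-HIT, MISS, VC-HIT, MISS, L1-HIT, MISS, L1-HIT, L1-HIT, MISS, VC-HIT, MISS, VC-HIT]

  [0] addr=0x66 blk=12 s=4: MISS | VC []
  [1] addr=0x65 blk=12 s=4: L1-HIT | VC []
  [2] addr=0x169 blk=45 s=5: MISS | VC []
  [3] addr=0xf3 blk=30 s=6: MISS | VC []
  [4] addr=0x122 blk=36 s=4: MISS | VC [12]
  [5] addr=0x74 blk=14 s=6: MISS | VC [12, 30]
  [6] addr=0x1ff blk=63 s=7: MISS | VC [12, 30]
  [7] addr=0x127 blk=36 s=4: L1-HIT | VC [12, 30]
  [8] addr=0x17e blk=47 s=7: MISS | VC [12, 30, 63]
  [9] addr=0x66 blk=12 s=4: VC-HIT | VC [36, 30, 63]
  [10] addr=0x176 blk=46 s=6: MISS | VC [36, 30, 63, 14]
  [11] addr=0x170 blk=46 s=6: L1-HIT | VC [36, 30, 63, 14]
  [12] addr=0xaf blk=21 s=5: MISS | VC [30, 63, 14, 45]
  [13] addr=0x17b blk=47 s=7: L1-HIT | VC [30, 63, 14, 45]
  [14] addr=0x66 blk=12 s=4: L1-HIT | VC [30, 63, 14, 45]
  [15] addr=0x120 blk=36 s=4: MISS | VC [63, 14, 45, 12]
  [16] addr=0x65 blk=12 s=4: VC-HIT | VC [63, 14, 45, 36]
  [17] addr=0xa5 blk=20 s=4: MISS | VC [14, 45, 36, 12]
  [18] addr=0x66 blk=12 s=4: VC-HIT | VC [14, 45, 36, 20]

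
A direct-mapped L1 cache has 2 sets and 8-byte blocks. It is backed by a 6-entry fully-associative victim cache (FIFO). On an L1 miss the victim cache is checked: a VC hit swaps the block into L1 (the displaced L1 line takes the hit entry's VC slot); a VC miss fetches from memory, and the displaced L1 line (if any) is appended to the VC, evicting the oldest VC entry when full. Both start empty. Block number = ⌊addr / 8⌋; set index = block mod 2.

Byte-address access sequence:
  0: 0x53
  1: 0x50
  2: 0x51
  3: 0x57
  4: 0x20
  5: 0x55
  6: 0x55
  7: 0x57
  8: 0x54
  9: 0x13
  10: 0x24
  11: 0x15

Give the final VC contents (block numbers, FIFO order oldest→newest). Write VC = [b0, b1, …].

VC = [4, 10]

  [0] addr=0x53 blk=10 s=0: MISS | VC []
  [1] addr=0x50 blk=10 s=0: L1-HIT | VC []
  [2] addr=0x51 blk=10 s=0: L1-HIT | VC []
  [3] addr=0x57 blk=10 s=0: L1-HIT | VC []
  [4] addr=0x20 blk=4 s=0: MISS | VC [10]
  [5] addr=0x55 blk=10 s=0: VC-HIT | VC [4]
  [6] addr=0x55 blk=10 s=0: L1-HIT | VC [4]
  [7] addr=0x57 blk=10 s=0: L1-HIT | VC [4]
  [8] addr=0x54 blk=10 s=0: L1-HIT | VC [4]
  [9] addr=0x13 blk=2 s=0: MISS | VC [4, 10]
  [10] addr=0x24 blk=4 s=0: VC-HIT | VC [2, 10]
  [11] addr=0x15 blk=2 s=0: VC-HIT | VC [4, 10]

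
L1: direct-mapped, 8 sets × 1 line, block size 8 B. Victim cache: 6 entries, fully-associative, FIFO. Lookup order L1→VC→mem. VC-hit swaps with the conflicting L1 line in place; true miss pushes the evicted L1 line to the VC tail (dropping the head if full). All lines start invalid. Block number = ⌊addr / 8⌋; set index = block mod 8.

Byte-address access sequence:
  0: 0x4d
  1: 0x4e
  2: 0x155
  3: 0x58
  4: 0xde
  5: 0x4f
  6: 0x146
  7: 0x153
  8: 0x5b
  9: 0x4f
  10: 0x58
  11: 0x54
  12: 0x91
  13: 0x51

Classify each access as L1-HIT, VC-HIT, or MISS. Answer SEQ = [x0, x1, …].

0: 0x4d (blk 9, set 1) → MISS  vc=[]
1: 0x4e (blk 9, set 1) → L1-HIT  vc=[]
2: 0x155 (blk 42, set 2) → MISS  vc=[]
3: 0x58 (blk 11, set 3) → MISS  vc=[]
4: 0xde (blk 27, set 3) → MISS  vc=[11]
5: 0x4f (blk 9, set 1) → L1-HIT  vc=[11]
6: 0x146 (blk 40, set 0) → MISS  vc=[11]
7: 0x153 (blk 42, set 2) → L1-HIT  vc=[11]
8: 0x5b (blk 11, set 3) → VC-HIT  vc=[27]
9: 0x4f (blk 9, set 1) → L1-HIT  vc=[27]
10: 0x58 (blk 11, set 3) → L1-HIT  vc=[27]
11: 0x54 (blk 10, set 2) → MISS  vc=[27, 42]
12: 0x91 (blk 18, set 2) → MISS  vc=[27, 42, 10]
13: 0x51 (blk 10, set 2) → VC-HIT  vc=[27, 42, 18]

SEQ = [MISS, L1-HIT, MISS, MISS, MISS, L1-HIT, MISS, L1-HIT, VC-HIT, L1-HIT, L1-HIT, MISS, MISS, VC-HIT]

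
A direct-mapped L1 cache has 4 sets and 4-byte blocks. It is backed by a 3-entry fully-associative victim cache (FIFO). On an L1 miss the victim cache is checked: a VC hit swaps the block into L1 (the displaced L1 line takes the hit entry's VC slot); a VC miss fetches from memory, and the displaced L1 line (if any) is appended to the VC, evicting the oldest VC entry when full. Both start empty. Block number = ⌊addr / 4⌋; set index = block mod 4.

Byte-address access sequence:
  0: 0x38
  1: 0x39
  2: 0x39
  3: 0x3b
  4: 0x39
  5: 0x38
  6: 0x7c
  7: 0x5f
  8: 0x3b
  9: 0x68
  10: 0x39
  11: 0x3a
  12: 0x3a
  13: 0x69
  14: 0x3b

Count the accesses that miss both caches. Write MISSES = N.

  [0] addr=0x38 blk=14 s=2: MISS | VC []
  [1] addr=0x39 blk=14 s=2: L1-HIT | VC []
  [2] addr=0x39 blk=14 s=2: L1-HIT | VC []
  [3] addr=0x3b blk=14 s=2: L1-HIT | VC []
  [4] addr=0x39 blk=14 s=2: L1-HIT | VC []
  [5] addr=0x38 blk=14 s=2: L1-HIT | VC []
  [6] addr=0x7c blk=31 s=3: MISS | VC []
  [7] addr=0x5f blk=23 s=3: MISS | VC [31]
  [8] addr=0x3b blk=14 s=2: L1-HIT | VC [31]
  [9] addr=0x68 blk=26 s=2: MISS | VC [31, 14]
  [10] addr=0x39 blk=14 s=2: VC-HIT | VC [31, 26]
  [11] addr=0x3a blk=14 s=2: L1-HIT | VC [31, 26]
  [12] addr=0x3a blk=14 s=2: L1-HIT | VC [31, 26]
  [13] addr=0x69 blk=26 s=2: VC-HIT | VC [31, 14]
  [14] addr=0x3b blk=14 s=2: VC-HIT | VC [31, 26]

MISSES = 4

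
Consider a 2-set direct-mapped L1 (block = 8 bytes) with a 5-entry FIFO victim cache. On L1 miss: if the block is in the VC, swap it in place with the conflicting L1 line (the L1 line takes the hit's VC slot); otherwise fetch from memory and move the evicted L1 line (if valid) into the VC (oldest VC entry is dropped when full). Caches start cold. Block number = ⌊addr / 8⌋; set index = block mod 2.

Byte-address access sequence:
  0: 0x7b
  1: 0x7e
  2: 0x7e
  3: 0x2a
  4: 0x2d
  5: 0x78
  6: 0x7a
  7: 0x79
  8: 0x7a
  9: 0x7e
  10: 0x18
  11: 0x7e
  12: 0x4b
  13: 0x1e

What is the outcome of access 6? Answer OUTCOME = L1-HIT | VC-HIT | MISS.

OUTCOME = L1-HIT

0: 0x7b (blk 15, set 1) → MISS  vc=[]
1: 0x7e (blk 15, set 1) → L1-HIT  vc=[]
2: 0x7e (blk 15, set 1) → L1-HIT  vc=[]
3: 0x2a (blk 5, set 1) → MISS  vc=[15]
4: 0x2d (blk 5, set 1) → L1-HIT  vc=[15]
5: 0x78 (blk 15, set 1) → VC-HIT  vc=[5]
6: 0x7a (blk 15, set 1) → L1-HIT  vc=[5]
7: 0x79 (blk 15, set 1) → L1-HIT  vc=[5]
8: 0x7a (blk 15, set 1) → L1-HIT  vc=[5]
9: 0x7e (blk 15, set 1) → L1-HIT  vc=[5]
10: 0x18 (blk 3, set 1) → MISS  vc=[5, 15]
11: 0x7e (blk 15, set 1) → VC-HIT  vc=[5, 3]
12: 0x4b (blk 9, set 1) → MISS  vc=[5, 3, 15]
13: 0x1e (blk 3, set 1) → VC-HIT  vc=[5, 9, 15]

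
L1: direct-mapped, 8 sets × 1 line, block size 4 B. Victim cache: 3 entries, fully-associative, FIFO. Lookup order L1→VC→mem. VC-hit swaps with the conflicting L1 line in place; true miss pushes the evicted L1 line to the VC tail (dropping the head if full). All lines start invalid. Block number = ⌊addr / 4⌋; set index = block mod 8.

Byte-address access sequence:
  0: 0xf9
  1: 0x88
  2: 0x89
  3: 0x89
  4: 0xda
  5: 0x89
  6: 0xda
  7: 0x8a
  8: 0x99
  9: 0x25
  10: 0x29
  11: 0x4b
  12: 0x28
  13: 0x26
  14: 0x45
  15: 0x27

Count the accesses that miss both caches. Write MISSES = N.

#0 0xf9→b62/s6 MISS; vc=[]
#1 0x88→b34/s2 MISS; vc=[]
#2 0x89→b34/s2 L1-HIT; vc=[]
#3 0x89→b34/s2 L1-HIT; vc=[]
#4 0xda→b54/s6 MISS; vc=[62]
#5 0x89→b34/s2 L1-HIT; vc=[62]
#6 0xda→b54/s6 L1-HIT; vc=[62]
#7 0x8a→b34/s2 L1-HIT; vc=[62]
#8 0x99→b38/s6 MISS; vc=[62,54]
#9 0x25→b9/s1 MISS; vc=[62,54]
#10 0x29→b10/s2 MISS; vc=[62,54,34]
#11 0x4b→b18/s2 MISS; vc=[54,34,10]
#12 0x28→b10/s2 VC-HIT; vc=[54,34,18]
#13 0x26→b9/s1 L1-HIT; vc=[54,34,18]
#14 0x45→b17/s1 MISS; vc=[34,18,9]
#15 0x27→b9/s1 VC-HIT; vc=[34,18,17]

MISSES = 8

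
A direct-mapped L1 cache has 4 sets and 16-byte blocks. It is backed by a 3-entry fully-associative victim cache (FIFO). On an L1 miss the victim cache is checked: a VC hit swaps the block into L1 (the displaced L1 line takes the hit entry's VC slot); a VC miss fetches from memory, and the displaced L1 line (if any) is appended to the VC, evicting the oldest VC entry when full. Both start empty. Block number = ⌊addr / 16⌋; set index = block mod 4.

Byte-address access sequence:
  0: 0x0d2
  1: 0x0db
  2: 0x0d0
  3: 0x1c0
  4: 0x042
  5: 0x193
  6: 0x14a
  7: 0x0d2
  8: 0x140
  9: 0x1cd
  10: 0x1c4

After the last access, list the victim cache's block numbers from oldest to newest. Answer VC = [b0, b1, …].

#0 0xd2→b13/s1 MISS; vc=[]
#1 0xdb→b13/s1 L1-HIT; vc=[]
#2 0xd0→b13/s1 L1-HIT; vc=[]
#3 0x1c0→b28/s0 MISS; vc=[]
#4 0x42→b4/s0 MISS; vc=[28]
#5 0x193→b25/s1 MISS; vc=[28,13]
#6 0x14a→b20/s0 MISS; vc=[28,13,4]
#7 0xd2→b13/s1 VC-HIT; vc=[28,25,4]
#8 0x140→b20/s0 L1-HIT; vc=[28,25,4]
#9 0x1cd→b28/s0 VC-HIT; vc=[20,25,4]
#10 0x1c4→b28/s0 L1-HIT; vc=[20,25,4]

VC = [20, 25, 4]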